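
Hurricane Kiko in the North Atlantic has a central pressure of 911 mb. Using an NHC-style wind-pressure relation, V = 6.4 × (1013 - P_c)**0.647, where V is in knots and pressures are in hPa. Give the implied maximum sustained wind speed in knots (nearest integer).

128 kt

ΔP = 1013 − 911 = 102 mb.
102^0.647 ≈ 19.933.
V ≈ 6.4 × 19.933 ≈ 127.6 kt.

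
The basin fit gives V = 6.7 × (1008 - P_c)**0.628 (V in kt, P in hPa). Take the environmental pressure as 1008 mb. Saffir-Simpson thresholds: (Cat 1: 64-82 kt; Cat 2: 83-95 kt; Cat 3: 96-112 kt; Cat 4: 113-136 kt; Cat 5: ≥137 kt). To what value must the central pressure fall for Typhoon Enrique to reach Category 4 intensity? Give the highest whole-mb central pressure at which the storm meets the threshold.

918 mb

Category 4 begins at V = 113 kt.
Required ΔP = (113/6.7)^(1/0.628) = 16.866^1.592 ≈ 89.91 mb.
P_c ≤ 1008 − 89.91 = 918.09, so the highest integer P_c is 918 mb.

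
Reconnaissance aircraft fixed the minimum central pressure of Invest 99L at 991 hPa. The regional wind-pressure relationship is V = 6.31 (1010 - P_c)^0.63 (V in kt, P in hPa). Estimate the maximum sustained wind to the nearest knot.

40 kt

ΔP = 1010 − 991 = 19 hPa.
19^0.63 ≈ 6.392.
V ≈ 6.31 × 6.392 ≈ 40.3 kt.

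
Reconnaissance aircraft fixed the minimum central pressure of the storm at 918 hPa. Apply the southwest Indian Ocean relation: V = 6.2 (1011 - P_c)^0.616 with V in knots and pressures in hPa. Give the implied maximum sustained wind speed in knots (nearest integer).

ΔP = 1011 − 918 = 93 hPa.
93^0.616 ≈ 16.315.
V ≈ 6.2 × 16.315 ≈ 101.2 kt.

101 kt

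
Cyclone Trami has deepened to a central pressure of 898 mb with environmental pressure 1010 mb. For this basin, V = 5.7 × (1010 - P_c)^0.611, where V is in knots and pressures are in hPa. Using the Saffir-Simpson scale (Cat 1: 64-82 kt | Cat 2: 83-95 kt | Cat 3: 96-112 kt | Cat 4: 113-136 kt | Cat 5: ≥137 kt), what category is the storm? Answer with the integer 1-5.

3

ΔP = 1010 − 898 = 112 mb.
V ≈ 5.7 × 112^0.611 = 5.7 × 17.87 ≈ 102 kt.
102 kt falls in the Category 3 band.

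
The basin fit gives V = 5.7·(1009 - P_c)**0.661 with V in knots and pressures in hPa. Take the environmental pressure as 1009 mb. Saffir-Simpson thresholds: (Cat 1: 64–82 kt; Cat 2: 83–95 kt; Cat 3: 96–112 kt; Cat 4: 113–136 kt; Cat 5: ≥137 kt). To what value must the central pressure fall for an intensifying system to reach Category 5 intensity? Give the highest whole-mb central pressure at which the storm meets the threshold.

Category 5 begins at V = 137 kt.
Required ΔP = (137/5.7)^(1/0.661) = 24.035^1.513 ≈ 122.75 mb.
P_c ≤ 1009 − 122.75 = 886.25, so the highest integer P_c is 886 mb.

886 mb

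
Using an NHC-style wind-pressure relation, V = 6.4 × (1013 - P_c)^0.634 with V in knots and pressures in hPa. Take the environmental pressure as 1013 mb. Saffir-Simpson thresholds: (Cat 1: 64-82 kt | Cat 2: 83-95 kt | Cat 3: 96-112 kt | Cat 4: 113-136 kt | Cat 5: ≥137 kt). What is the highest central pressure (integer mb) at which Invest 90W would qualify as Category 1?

Category 1 begins at V = 64 kt.
Required ΔP = (64/6.4)^(1/0.634) = 10.000^1.577 ≈ 37.78 mb.
P_c ≤ 1013 − 37.78 = 975.22, so the highest integer P_c is 975 mb.

975 mb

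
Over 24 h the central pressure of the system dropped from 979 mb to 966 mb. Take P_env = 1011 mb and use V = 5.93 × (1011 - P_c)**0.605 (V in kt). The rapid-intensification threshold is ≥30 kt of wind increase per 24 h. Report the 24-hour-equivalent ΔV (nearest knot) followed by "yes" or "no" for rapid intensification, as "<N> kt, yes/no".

V₁: ΔP = 32, V ≈ 5.93 × 32^0.605 ≈ 48.27 kt.
V₂: ΔP = 45, V ≈ 5.93 × 45^0.605 ≈ 59.33 kt.
ΔV over 24 h = 11.06 kt → 24 h equivalent = 11.06 × 24/24 ≈ 11.06 kt.
11 kt < 30 kt ⇒ not rapid intensification.

11 kt, no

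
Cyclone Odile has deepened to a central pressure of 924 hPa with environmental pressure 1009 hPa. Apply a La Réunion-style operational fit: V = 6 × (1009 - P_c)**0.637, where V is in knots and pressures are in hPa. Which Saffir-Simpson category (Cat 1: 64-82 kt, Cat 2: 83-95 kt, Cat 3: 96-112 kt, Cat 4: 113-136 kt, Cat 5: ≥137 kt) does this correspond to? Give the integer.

3

ΔP = 1009 − 924 = 85 hPa.
V ≈ 6 × 85^0.637 = 6 × 16.94 ≈ 102 kt.
102 kt falls in the Category 3 band.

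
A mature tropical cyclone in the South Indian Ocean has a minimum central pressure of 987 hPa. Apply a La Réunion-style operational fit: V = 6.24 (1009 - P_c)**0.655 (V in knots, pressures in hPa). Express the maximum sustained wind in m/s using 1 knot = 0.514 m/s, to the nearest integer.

ΔP = 1009 − 987 = 22 hPa.
V ≈ 6.24 × 22^0.655 = 6.24 × 7.573 ≈ 47.258 kt.
47.258 × 0.514 ≈ 24.29 m/s → 24 m/s.

24 m/s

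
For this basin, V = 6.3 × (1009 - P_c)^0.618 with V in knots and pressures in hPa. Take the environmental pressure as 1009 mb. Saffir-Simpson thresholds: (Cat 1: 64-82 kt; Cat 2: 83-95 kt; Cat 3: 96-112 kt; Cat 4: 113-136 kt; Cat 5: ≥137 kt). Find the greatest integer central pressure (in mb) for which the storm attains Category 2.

Category 2 begins at V = 83 kt.
Required ΔP = (83/6.3)^(1/0.618) = 13.175^1.618 ≈ 64.84 mb.
P_c ≤ 1009 − 64.84 = 944.16, so the highest integer P_c is 944 mb.

944 mb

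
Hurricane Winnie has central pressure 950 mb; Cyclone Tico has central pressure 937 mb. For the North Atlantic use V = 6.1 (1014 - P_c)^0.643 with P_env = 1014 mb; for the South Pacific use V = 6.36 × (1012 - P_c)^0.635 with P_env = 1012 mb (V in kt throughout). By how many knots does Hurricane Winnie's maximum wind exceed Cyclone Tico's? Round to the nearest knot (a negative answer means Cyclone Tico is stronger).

-10 kt

Hurricane Winnie: ΔP = 64; V ≈ 6.1 × 64^0.643 ≈ 88.45 kt.
Cyclone Tico: ΔP = 75; V ≈ 6.36 × 75^0.635 ≈ 98.66 kt.
Difference ≈ 88.45 − 98.66 = -10.21 → -10 kt.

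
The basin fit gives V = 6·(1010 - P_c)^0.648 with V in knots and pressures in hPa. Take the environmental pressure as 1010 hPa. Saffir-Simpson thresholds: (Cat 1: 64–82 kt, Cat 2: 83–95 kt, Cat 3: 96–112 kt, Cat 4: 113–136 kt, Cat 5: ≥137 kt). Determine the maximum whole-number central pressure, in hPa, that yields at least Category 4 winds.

917 hPa

Category 4 begins at V = 113 kt.
Required ΔP = (113/6)^(1/0.648) = 18.833^1.543 ≈ 92.79 hPa.
P_c ≤ 1010 − 92.79 = 917.21, so the highest integer P_c is 917 hPa.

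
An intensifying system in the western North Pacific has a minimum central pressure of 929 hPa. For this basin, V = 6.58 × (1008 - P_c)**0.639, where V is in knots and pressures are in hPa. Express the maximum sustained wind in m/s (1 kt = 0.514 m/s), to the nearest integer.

55 m/s

ΔP = 1008 − 929 = 79 hPa.
V ≈ 6.58 × 79^0.639 = 6.58 × 16.315 ≈ 107.352 kt.
107.352 × 0.514 ≈ 55.18 m/s → 55 m/s.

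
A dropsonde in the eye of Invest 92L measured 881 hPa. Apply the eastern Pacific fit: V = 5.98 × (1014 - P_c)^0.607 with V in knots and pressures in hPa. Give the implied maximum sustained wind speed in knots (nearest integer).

ΔP = 1014 − 881 = 133 hPa.
133^0.607 ≈ 19.462.
V ≈ 5.98 × 19.462 ≈ 116.4 kt.

116 kt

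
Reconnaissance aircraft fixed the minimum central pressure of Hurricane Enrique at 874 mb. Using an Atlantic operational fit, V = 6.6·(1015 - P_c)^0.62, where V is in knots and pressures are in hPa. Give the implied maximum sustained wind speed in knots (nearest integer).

142 kt

ΔP = 1015 − 874 = 141 mb.
141^0.62 ≈ 21.504.
V ≈ 6.6 × 21.504 ≈ 141.9 kt.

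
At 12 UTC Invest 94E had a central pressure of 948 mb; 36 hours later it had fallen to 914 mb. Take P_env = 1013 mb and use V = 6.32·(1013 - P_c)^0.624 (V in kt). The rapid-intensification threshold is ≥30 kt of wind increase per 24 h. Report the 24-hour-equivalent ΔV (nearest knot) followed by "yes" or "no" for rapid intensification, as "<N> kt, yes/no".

17 kt, no

V₁: ΔP = 65, V ≈ 6.32 × 65^0.624 ≈ 85.50 kt.
V₂: ΔP = 99, V ≈ 6.32 × 99^0.624 ≈ 111.17 kt.
ΔV over 36 h = 25.67 kt → 24 h equivalent = 25.67 × 24/36 ≈ 17.11 kt.
17 kt < 30 kt ⇒ not rapid intensification.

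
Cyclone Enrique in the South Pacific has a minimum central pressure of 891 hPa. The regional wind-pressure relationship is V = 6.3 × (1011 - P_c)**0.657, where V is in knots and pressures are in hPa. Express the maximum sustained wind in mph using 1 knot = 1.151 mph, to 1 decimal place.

ΔP = 1011 − 891 = 120 hPa.
V ≈ 6.3 × 120^0.657 = 6.3 × 23.229 ≈ 146.340 kt.
146.340 × 1.151 ≈ 168.44 mph → 168.4 mph.

168.4 mph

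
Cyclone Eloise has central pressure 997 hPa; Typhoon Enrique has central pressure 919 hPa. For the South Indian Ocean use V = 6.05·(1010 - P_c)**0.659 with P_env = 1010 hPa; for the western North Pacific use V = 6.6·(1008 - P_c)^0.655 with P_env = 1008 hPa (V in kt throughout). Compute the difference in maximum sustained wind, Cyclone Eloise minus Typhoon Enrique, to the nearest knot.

-92 kt

Cyclone Eloise: ΔP = 13; V ≈ 6.05 × 13^0.659 ≈ 32.80 kt.
Typhoon Enrique: ΔP = 89; V ≈ 6.6 × 89^0.655 ≈ 124.85 kt.
Difference ≈ 32.80 − 124.85 = -92.05 → -92 kt.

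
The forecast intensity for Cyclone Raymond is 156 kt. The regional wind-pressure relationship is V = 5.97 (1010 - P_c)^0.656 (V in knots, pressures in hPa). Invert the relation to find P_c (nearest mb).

865 mb

ΔP = (V / 5.97)^(1/0.656) = (156/5.97)^1.524.
156/5.97 = 26.131; 26.131^1.524 ≈ 144.64 mb.
P_c = 1010 − 144.64 = 865.36 ≈ 865 mb.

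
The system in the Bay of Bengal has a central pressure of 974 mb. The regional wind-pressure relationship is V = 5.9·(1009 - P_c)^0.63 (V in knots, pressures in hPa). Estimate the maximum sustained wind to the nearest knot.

55 kt

ΔP = 1009 − 974 = 35 mb.
35^0.63 ≈ 9.392.
V ≈ 5.9 × 9.392 ≈ 55.4 kt.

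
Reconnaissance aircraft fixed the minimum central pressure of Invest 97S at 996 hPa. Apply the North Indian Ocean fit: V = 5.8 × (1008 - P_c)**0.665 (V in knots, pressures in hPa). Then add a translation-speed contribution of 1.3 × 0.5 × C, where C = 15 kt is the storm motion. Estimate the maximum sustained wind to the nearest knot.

ΔP = 1008 − 996 = 12 hPa.
12^0.665 ≈ 5.220.
V ≈ 5.8 × 5.220 ≈ 30.3 kt.
Translation term: 1.3 × 0.5 × 15 = 9.75 kt.
Corrected V ≈ 40.05 kt → 40 kt.

40 kt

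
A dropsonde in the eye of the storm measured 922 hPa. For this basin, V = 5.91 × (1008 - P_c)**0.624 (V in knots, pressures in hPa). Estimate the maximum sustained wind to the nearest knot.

95 kt

ΔP = 1008 − 922 = 86 hPa.
86^0.624 ≈ 16.111.
V ≈ 5.91 × 16.111 ≈ 95.2 kt.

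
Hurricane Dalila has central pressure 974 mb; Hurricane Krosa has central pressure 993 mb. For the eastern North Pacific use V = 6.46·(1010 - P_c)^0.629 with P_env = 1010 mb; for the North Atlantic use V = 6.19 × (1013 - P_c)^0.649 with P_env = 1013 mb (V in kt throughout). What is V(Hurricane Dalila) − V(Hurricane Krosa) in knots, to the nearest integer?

Hurricane Dalila: ΔP = 36; V ≈ 6.46 × 36^0.629 ≈ 61.54 kt.
Hurricane Krosa: ΔP = 20; V ≈ 6.19 × 20^0.649 ≈ 43.26 kt.
Difference ≈ 61.54 − 43.26 = 18.28 → 18 kt.

18 kt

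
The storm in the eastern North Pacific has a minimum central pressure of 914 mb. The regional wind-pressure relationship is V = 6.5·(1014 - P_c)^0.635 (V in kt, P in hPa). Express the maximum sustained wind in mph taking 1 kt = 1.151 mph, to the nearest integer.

ΔP = 1014 − 914 = 100 mb.
V ≈ 6.5 × 100^0.635 = 6.5 × 18.621 ≈ 121.036 kt.
121.036 × 1.151 ≈ 139.31 mph → 139 mph.

139 mph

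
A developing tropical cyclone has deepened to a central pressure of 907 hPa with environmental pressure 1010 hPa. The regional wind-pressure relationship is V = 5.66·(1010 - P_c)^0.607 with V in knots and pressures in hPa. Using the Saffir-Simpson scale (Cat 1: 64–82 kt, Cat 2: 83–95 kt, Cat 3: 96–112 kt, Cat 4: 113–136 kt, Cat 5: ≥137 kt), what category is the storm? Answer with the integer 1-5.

2

ΔP = 1010 − 907 = 103 hPa.
V ≈ 5.66 × 103^0.607 = 5.66 × 16.66 ≈ 94 kt.
94 kt falls in the Category 2 band.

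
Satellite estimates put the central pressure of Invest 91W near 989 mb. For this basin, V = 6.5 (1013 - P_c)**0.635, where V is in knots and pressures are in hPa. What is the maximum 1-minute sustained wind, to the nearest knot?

49 kt

ΔP = 1013 − 989 = 24 mb.
24^0.635 ≈ 7.524.
V ≈ 6.5 × 7.524 ≈ 48.9 kt.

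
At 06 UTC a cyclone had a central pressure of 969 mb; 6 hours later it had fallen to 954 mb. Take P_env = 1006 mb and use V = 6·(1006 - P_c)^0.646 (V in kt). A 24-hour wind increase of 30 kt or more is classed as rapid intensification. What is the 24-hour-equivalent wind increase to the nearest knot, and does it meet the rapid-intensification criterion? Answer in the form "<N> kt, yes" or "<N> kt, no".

61 kt, yes

V₁: ΔP = 37, V ≈ 6 × 37^0.646 ≈ 61.83 kt.
V₂: ΔP = 52, V ≈ 6 × 52^0.646 ≈ 77.04 kt.
ΔV over 6 h = 15.21 kt → 24 h equivalent = 15.21 × 24/6 ≈ 60.84 kt.
61 kt ≥ 30 kt ⇒ rapid intensification.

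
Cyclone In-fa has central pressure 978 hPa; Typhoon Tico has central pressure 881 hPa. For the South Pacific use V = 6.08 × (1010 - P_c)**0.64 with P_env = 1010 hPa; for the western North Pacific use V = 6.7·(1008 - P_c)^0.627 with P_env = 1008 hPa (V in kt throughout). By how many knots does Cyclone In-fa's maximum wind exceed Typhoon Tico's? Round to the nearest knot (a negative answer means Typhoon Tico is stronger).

Cyclone In-fa: ΔP = 32; V ≈ 6.08 × 32^0.64 ≈ 55.87 kt.
Typhoon Tico: ΔP = 127; V ≈ 6.7 × 127^0.627 ≈ 139.69 kt.
Difference ≈ 55.87 − 139.69 = -83.82 → -84 kt.

-84 kt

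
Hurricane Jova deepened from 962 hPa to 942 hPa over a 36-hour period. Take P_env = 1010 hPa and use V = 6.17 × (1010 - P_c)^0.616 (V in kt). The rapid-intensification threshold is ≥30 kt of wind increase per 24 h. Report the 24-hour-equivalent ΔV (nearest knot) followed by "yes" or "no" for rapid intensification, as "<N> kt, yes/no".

V₁: ΔP = 48, V ≈ 6.17 × 48^0.616 ≈ 66.98 kt.
V₂: ΔP = 68, V ≈ 6.17 × 68^0.616 ≈ 83.01 kt.
ΔV over 36 h = 16.03 kt → 24 h equivalent = 16.03 × 24/36 ≈ 10.69 kt.
11 kt < 30 kt ⇒ not rapid intensification.

11 kt, no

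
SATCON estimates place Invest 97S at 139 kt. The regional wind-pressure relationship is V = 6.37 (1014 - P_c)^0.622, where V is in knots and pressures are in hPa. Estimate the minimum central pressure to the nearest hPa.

872 hPa

ΔP = (V / 6.37)^(1/0.622) = (139/6.37)^1.608.
139/6.37 = 21.821; 21.821^1.608 ≈ 142.08 hPa.
P_c = 1014 − 142.08 = 871.92 ≈ 872 hPa.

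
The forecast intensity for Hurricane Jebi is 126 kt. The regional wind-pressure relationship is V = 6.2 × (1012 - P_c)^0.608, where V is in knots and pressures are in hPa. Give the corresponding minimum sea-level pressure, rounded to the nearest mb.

ΔP = (V / 6.2)^(1/0.608) = (126/6.2)^1.645.
126/6.2 = 20.323; 20.323^1.645 ≈ 141.67 mb.
P_c = 1012 − 141.67 = 870.33 ≈ 870 mb.

870 mb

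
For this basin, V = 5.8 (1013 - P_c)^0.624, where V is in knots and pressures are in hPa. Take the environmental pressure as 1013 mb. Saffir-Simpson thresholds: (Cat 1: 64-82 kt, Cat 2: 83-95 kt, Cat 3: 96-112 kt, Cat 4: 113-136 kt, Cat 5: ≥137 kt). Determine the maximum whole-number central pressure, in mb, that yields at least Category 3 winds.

Category 3 begins at V = 96 kt.
Required ΔP = (96/5.8)^(1/0.624) = 16.552^1.603 ≈ 89.80 mb.
P_c ≤ 1013 − 89.80 = 923.20, so the highest integer P_c is 923 mb.

923 mb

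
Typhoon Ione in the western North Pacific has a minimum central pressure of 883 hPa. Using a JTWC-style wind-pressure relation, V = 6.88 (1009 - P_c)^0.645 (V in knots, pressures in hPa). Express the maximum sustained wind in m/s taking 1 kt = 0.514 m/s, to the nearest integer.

ΔP = 1009 − 883 = 126 hPa.
V ≈ 6.88 × 126^0.645 = 6.88 × 22.633 ≈ 155.714 kt.
155.714 × 0.514 ≈ 80.04 m/s → 80 m/s.

80 m/s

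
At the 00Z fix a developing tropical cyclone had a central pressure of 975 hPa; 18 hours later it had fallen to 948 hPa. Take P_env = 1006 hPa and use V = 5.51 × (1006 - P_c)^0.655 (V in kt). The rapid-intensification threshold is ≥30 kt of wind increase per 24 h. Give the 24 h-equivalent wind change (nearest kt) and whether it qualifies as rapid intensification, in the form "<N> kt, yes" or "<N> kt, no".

35 kt, yes

V₁: ΔP = 31, V ≈ 5.51 × 31^0.655 ≈ 52.24 kt.
V₂: ΔP = 58, V ≈ 5.51 × 58^0.655 ≈ 78.74 kt.
ΔV over 18 h = 26.50 kt → 24 h equivalent = 26.50 × 24/18 ≈ 35.33 kt.
35 kt ≥ 30 kt ⇒ rapid intensification.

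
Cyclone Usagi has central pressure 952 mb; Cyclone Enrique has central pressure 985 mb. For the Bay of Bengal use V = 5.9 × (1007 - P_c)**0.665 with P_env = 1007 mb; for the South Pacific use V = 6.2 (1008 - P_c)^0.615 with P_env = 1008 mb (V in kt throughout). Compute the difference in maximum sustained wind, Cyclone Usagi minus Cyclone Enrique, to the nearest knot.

42 kt

Cyclone Usagi: ΔP = 55; V ≈ 5.9 × 55^0.665 ≈ 84.76 kt.
Cyclone Enrique: ΔP = 23; V ≈ 6.2 × 23^0.615 ≈ 42.64 kt.
Difference ≈ 84.76 − 42.64 = 42.12 → 42 kt.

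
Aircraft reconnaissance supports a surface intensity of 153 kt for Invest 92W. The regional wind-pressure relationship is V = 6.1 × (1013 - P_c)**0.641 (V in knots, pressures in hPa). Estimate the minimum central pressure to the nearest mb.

ΔP = (V / 6.1)^(1/0.641) = (153/6.1)^1.560.
153/6.1 = 25.082; 25.082^1.560 ≈ 152.44 mb.
P_c = 1013 − 152.44 = 860.56 ≈ 861 mb.

861 mb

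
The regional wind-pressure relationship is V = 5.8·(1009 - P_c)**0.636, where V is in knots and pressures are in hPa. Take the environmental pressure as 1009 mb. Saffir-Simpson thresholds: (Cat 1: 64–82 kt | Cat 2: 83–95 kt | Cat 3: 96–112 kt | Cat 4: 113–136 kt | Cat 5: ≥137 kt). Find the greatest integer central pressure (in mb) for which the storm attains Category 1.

965 mb

Category 1 begins at V = 64 kt.
Required ΔP = (64/5.8)^(1/0.636) = 11.034^1.572 ≈ 43.61 mb.
P_c ≤ 1009 − 43.61 = 965.39, so the highest integer P_c is 965 mb.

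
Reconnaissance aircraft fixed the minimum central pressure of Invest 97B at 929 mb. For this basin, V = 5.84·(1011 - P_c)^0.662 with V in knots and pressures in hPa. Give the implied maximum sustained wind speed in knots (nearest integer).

108 kt

ΔP = 1011 − 929 = 82 mb.
82^0.662 ≈ 18.490.
V ≈ 5.84 × 18.490 ≈ 108.0 kt.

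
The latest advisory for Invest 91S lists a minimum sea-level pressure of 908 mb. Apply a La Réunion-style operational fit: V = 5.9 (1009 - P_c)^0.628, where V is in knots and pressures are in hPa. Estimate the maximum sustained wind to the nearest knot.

107 kt

ΔP = 1009 − 908 = 101 mb.
101^0.628 ≈ 18.143.
V ≈ 5.9 × 18.143 ≈ 107.0 kt.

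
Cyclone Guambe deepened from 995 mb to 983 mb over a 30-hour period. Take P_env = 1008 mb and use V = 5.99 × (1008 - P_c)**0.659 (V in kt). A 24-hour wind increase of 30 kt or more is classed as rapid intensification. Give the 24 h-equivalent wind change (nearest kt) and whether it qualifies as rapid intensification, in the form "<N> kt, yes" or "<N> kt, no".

14 kt, no

V₁: ΔP = 13, V ≈ 5.99 × 13^0.659 ≈ 32.47 kt.
V₂: ΔP = 25, V ≈ 5.99 × 25^0.659 ≈ 49.97 kt.
ΔV over 30 h = 17.50 kt → 24 h equivalent = 17.50 × 24/30 ≈ 14.00 kt.
14 kt < 30 kt ⇒ not rapid intensification.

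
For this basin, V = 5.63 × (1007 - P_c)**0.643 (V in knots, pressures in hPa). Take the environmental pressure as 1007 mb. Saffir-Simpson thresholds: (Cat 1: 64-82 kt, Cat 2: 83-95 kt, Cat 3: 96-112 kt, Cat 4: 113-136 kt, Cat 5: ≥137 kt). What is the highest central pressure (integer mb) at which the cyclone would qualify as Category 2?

Category 2 begins at V = 83 kt.
Required ΔP = (83/5.63)^(1/0.643) = 14.742^1.555 ≈ 65.67 mb.
P_c ≤ 1007 − 65.67 = 941.33, so the highest integer P_c is 941 mb.

941 mb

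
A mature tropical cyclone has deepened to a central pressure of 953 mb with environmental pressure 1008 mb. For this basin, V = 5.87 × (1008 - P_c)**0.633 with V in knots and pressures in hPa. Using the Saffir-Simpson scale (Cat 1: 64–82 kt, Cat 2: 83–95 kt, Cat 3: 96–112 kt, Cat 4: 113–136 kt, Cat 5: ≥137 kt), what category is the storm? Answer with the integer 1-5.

1

ΔP = 1008 − 953 = 55 mb.
V ≈ 5.87 × 55^0.633 = 5.87 × 12.64 ≈ 74 kt.
74 kt falls in the Category 1 band.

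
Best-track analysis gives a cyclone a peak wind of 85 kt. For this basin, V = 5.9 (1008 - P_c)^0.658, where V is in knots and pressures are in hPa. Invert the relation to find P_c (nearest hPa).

ΔP = (V / 5.9)^(1/0.658) = (85/5.9)^1.520.
85/5.9 = 14.407; 14.407^1.520 ≈ 57.64 hPa.
P_c = 1008 − 57.64 = 950.36 ≈ 950 hPa.

950 hPa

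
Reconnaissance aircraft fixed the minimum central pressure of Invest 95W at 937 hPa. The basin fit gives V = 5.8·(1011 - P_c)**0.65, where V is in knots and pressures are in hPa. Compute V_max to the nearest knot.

ΔP = 1011 − 937 = 74 hPa.
74^0.65 ≈ 16.406.
V ≈ 5.8 × 16.406 ≈ 95.2 kt.

95 kt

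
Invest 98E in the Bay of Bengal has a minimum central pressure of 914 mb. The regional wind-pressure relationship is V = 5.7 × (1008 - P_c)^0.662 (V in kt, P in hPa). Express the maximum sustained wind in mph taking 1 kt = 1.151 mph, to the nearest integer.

ΔP = 1008 − 914 = 94 mb.
V ≈ 5.7 × 94^0.662 = 5.7 × 20.240 ≈ 115.368 kt.
115.368 × 1.151 ≈ 132.79 mph → 133 mph.

133 mph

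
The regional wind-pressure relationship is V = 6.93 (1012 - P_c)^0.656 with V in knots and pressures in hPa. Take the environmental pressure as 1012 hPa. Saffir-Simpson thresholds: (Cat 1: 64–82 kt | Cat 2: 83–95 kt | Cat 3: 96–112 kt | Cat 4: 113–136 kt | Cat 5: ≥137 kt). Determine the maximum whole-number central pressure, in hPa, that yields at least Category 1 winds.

Category 1 begins at V = 64 kt.
Required ΔP = (64/6.93)^(1/0.656) = 9.235^1.524 ≈ 29.63 hPa.
P_c ≤ 1012 − 29.63 = 982.37, so the highest integer P_c is 982 hPa.

982 hPa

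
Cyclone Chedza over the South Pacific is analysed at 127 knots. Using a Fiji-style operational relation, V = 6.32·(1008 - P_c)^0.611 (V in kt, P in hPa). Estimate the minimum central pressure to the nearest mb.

872 mb

ΔP = (V / 6.32)^(1/0.611) = (127/6.32)^1.637.
127/6.32 = 20.095; 20.095^1.637 ≈ 135.74 mb.
P_c = 1008 − 135.74 = 872.26 ≈ 872 mb.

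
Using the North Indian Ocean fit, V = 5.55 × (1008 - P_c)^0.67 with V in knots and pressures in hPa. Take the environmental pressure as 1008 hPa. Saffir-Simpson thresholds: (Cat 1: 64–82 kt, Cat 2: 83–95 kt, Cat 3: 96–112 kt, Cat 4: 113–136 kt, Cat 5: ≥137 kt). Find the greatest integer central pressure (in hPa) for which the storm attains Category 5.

Category 5 begins at V = 137 kt.
Required ΔP = (137/5.55)^(1/0.67) = 24.685^1.493 ≈ 119.74 hPa.
P_c ≤ 1008 − 119.74 = 888.26, so the highest integer P_c is 888 hPa.

888 hPa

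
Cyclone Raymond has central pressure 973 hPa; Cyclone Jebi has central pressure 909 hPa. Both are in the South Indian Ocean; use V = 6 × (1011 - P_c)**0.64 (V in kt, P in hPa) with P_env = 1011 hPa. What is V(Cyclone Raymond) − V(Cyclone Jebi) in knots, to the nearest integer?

-54 kt

Cyclone Raymond: ΔP = 38; V ≈ 6 × 38^0.64 ≈ 61.55 kt.
Cyclone Jebi: ΔP = 102; V ≈ 6 × 102^0.64 ≈ 115.79 kt.
Difference ≈ 61.55 − 115.79 = -54.24 → -54 kt.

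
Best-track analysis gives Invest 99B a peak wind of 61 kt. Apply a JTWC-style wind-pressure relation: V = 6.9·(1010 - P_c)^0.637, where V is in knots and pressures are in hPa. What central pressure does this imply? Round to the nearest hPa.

979 hPa

ΔP = (V / 6.9)^(1/0.637) = (61/6.9)^1.570.
61/6.9 = 8.841; 8.841^1.570 ≈ 30.61 hPa.
P_c = 1010 − 30.61 = 979.39 ≈ 979 hPa.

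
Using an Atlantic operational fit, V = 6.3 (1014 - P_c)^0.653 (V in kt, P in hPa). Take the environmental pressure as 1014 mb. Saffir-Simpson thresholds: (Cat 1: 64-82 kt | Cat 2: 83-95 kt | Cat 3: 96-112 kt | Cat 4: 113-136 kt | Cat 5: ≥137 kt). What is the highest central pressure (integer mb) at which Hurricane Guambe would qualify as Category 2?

962 mb

Category 2 begins at V = 83 kt.
Required ΔP = (83/6.3)^(1/0.653) = 13.175^1.531 ≈ 51.85 mb.
P_c ≤ 1014 − 51.85 = 962.15, so the highest integer P_c is 962 mb.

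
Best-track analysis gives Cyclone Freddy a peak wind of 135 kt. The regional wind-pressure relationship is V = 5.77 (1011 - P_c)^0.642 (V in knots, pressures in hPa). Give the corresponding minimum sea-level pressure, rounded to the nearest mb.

ΔP = (V / 5.77)^(1/0.642) = (135/5.77)^1.558.
135/5.77 = 23.397; 23.397^1.558 ≈ 135.72 mb.
P_c = 1011 − 135.72 = 875.28 ≈ 875 mb.

875 mb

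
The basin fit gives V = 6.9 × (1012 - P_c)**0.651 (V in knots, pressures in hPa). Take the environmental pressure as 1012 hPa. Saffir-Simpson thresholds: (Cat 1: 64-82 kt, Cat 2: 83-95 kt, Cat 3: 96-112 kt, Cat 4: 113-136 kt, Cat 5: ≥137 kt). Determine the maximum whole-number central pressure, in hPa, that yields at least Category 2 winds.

Category 2 begins at V = 83 kt.
Required ΔP = (83/6.9)^(1/0.651) = 12.029^1.536 ≈ 45.64 hPa.
P_c ≤ 1012 − 45.64 = 966.36, so the highest integer P_c is 966 hPa.

966 hPa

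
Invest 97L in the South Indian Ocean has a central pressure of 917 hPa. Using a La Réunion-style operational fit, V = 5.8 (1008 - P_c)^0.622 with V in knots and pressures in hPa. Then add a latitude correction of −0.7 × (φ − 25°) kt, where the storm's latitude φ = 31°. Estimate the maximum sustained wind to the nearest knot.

92 kt

ΔP = 1008 − 917 = 91 hPa.
91^0.622 ≈ 16.540.
V ≈ 5.8 × 16.540 ≈ 95.9 kt.
Latitude correction: −0.7 × (31 − 25) = -4.2 kt.
Corrected V ≈ 91.7 kt → 92 kt.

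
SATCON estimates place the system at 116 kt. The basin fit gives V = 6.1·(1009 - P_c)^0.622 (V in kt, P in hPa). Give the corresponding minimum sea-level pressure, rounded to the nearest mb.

ΔP = (V / 6.1)^(1/0.622) = (116/6.1)^1.608.
116/6.1 = 19.016; 19.016^1.608 ≈ 113.89 mb.
P_c = 1009 − 113.89 = 895.11 ≈ 895 mb.

895 mb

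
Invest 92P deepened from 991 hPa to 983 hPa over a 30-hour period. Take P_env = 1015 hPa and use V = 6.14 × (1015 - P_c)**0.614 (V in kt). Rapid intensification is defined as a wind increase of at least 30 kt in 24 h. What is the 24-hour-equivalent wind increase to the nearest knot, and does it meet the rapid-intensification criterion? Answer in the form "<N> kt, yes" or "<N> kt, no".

7 kt, no

V₁: ΔP = 24, V ≈ 6.14 × 24^0.614 ≈ 43.21 kt.
V₂: ΔP = 32, V ≈ 6.14 × 32^0.614 ≈ 51.56 kt.
ΔV over 30 h = 8.35 kt → 24 h equivalent = 8.35 × 24/30 ≈ 6.68 kt.
7 kt < 30 kt ⇒ not rapid intensification.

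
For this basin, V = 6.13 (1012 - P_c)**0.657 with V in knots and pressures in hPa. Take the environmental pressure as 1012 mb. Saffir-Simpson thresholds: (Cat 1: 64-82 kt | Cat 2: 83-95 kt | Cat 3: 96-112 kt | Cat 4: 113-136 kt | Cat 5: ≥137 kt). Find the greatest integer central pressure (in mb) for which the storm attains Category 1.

976 mb

Category 1 begins at V = 64 kt.
Required ΔP = (64/6.13)^(1/0.657) = 10.440^1.522 ≈ 35.53 mb.
P_c ≤ 1012 − 35.53 = 976.47, so the highest integer P_c is 976 mb.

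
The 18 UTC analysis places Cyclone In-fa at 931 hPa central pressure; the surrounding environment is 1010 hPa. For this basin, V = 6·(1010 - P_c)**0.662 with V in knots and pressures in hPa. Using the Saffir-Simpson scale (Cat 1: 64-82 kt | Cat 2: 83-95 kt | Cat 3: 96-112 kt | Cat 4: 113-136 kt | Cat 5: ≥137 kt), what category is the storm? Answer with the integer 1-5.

ΔP = 1010 − 931 = 79 hPa.
V ≈ 6 × 79^0.662 = 6 × 18.04 ≈ 108 kt.
108 kt falls in the Category 3 band.

3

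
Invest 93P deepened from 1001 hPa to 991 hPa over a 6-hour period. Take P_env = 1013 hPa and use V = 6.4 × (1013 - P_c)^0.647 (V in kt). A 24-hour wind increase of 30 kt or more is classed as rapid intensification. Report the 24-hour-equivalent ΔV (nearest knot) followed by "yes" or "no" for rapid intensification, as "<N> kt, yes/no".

V₁: ΔP = 12, V ≈ 6.4 × 12^0.647 ≈ 31.95 kt.
V₂: ΔP = 22, V ≈ 6.4 × 22^0.647 ≈ 47.29 kt.
ΔV over 6 h = 15.34 kt → 24 h equivalent = 15.34 × 24/6 ≈ 61.36 kt.
61 kt ≥ 30 kt ⇒ rapid intensification.

61 kt, yes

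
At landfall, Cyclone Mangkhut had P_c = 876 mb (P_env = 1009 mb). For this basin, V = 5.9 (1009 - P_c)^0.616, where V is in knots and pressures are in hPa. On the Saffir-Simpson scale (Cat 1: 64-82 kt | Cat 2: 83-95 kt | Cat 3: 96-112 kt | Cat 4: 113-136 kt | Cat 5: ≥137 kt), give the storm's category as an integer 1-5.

ΔP = 1009 − 876 = 133 mb.
V ≈ 5.9 × 133^0.616 = 5.9 × 20.34 ≈ 120 kt.
120 kt falls in the Category 4 band.

4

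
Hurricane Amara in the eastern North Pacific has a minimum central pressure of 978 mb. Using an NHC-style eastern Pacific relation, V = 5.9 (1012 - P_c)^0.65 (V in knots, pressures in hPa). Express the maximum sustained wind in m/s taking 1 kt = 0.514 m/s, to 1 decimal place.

ΔP = 1012 − 978 = 34 mb.
V ≈ 5.9 × 34^0.65 = 5.9 × 9.896 ≈ 58.387 kt.
58.387 × 0.514 ≈ 30.01 m/s → 30.0 m/s.

30.0 m/s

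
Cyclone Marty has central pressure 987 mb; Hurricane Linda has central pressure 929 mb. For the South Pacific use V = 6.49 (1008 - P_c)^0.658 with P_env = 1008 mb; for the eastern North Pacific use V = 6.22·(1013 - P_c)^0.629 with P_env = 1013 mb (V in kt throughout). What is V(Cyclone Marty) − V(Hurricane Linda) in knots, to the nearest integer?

-53 kt

Cyclone Marty: ΔP = 21; V ≈ 6.49 × 21^0.658 ≈ 48.11 kt.
Hurricane Linda: ΔP = 84; V ≈ 6.22 × 84^0.629 ≈ 100.96 kt.
Difference ≈ 48.11 − 100.96 = -52.85 → -53 kt.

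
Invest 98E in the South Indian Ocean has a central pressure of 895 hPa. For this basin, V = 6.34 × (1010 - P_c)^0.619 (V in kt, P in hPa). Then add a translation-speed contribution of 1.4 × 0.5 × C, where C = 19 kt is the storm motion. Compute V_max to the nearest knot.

ΔP = 1010 − 895 = 115 hPa.
115^0.619 ≈ 18.861.
V ≈ 6.34 × 18.861 ≈ 119.6 kt.
Translation term: 1.4 × 0.5 × 19 = 13.3 kt.
Corrected V ≈ 132.9 kt → 133 kt.

133 kt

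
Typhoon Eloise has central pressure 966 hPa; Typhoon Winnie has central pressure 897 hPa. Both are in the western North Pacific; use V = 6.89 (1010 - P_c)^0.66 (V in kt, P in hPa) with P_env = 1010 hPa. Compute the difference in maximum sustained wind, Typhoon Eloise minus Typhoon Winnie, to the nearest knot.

-72 kt

Typhoon Eloise: ΔP = 44; V ≈ 6.89 × 44^0.66 ≈ 83.73 kt.
Typhoon Winnie: ΔP = 113; V ≈ 6.89 × 113^0.66 ≈ 156.05 kt.
Difference ≈ 83.73 − 156.05 = -72.32 → -72 kt.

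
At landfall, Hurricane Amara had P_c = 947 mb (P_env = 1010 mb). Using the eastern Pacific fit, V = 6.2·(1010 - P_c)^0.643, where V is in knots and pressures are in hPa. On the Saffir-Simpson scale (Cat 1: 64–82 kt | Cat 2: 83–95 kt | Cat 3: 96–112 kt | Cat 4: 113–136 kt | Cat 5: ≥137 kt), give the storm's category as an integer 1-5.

2

ΔP = 1010 − 947 = 63 mb.
V ≈ 6.2 × 63^0.643 = 6.2 × 14.35 ≈ 89 kt.
89 kt falls in the Category 2 band.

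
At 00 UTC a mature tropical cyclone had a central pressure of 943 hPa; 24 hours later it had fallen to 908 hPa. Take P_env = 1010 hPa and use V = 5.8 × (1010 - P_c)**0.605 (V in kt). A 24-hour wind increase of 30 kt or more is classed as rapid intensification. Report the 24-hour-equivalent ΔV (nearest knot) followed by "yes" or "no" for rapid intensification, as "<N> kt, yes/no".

21 kt, no

V₁: ΔP = 67, V ≈ 5.8 × 67^0.605 ≈ 73.82 kt.
V₂: ΔP = 102, V ≈ 5.8 × 102^0.605 ≈ 95.20 kt.
ΔV over 24 h = 21.38 kt → 24 h equivalent = 21.38 × 24/24 ≈ 21.38 kt.
21 kt < 30 kt ⇒ not rapid intensification.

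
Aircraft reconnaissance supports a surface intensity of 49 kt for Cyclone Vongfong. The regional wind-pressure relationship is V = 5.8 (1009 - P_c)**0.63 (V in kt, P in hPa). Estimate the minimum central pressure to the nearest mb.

ΔP = (V / 5.8)^(1/0.63) = (49/5.8)^1.587.
49/5.8 = 8.448; 8.448^1.587 ≈ 29.58 mb.
P_c = 1009 − 29.58 = 979.42 ≈ 979 mb.

979 mb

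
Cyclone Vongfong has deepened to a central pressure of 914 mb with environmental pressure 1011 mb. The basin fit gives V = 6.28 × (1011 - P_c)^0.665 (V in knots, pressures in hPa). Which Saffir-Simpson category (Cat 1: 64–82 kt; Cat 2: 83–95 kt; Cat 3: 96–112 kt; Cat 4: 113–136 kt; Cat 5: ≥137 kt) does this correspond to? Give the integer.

4

ΔP = 1011 − 914 = 97 mb.
V ≈ 6.28 × 97^0.665 = 6.28 × 20.95 ≈ 132 kt.
132 kt falls in the Category 4 band.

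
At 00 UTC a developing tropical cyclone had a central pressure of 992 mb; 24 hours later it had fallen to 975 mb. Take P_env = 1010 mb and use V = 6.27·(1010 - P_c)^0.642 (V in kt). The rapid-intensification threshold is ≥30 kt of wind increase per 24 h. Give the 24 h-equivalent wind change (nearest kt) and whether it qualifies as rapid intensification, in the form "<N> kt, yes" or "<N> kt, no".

V₁: ΔP = 18, V ≈ 6.27 × 18^0.642 ≈ 40.10 kt.
V₂: ΔP = 35, V ≈ 6.27 × 35^0.642 ≈ 61.46 kt.
ΔV over 24 h = 21.36 kt → 24 h equivalent = 21.36 × 24/24 ≈ 21.36 kt.
21 kt < 30 kt ⇒ not rapid intensification.

21 kt, no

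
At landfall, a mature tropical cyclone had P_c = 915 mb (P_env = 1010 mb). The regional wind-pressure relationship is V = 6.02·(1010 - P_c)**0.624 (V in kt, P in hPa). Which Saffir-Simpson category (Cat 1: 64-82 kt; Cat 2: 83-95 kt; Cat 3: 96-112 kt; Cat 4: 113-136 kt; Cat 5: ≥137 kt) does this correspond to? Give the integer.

ΔP = 1010 − 915 = 95 mb.
V ≈ 6.02 × 95^0.624 = 6.02 × 17.14 ≈ 103 kt.
103 kt falls in the Category 3 band.

3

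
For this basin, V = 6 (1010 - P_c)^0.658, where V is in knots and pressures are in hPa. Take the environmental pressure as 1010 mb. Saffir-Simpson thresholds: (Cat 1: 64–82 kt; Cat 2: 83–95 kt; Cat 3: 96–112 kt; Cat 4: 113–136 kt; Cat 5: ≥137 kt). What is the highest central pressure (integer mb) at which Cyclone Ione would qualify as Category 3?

942 mb

Category 3 begins at V = 96 kt.
Required ΔP = (96/6)^(1/0.658) = 16.000^1.520 ≈ 67.60 mb.
P_c ≤ 1010 − 67.60 = 942.40, so the highest integer P_c is 942 mb.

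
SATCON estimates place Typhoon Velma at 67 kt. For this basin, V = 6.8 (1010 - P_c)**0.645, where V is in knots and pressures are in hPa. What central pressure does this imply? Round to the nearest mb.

975 mb

ΔP = (V / 6.8)^(1/0.645) = (67/6.8)^1.550.
67/6.8 = 9.853; 9.853^1.550 ≈ 34.71 mb.
P_c = 1010 − 34.71 = 975.29 ≈ 975 mb.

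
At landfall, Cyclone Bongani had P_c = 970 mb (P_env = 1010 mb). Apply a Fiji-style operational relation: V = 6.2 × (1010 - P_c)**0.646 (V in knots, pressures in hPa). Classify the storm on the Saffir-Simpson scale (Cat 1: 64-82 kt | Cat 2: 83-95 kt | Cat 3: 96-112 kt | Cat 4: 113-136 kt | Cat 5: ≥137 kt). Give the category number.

ΔP = 1010 − 970 = 40 mb.
V ≈ 6.2 × 40^0.646 = 6.2 × 10.84 ≈ 67 kt.
67 kt falls in the Category 1 band.

1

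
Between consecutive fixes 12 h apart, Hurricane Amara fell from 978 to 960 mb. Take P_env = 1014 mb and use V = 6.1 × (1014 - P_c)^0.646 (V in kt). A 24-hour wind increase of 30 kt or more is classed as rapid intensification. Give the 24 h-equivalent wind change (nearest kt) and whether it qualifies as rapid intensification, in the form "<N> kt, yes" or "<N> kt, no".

37 kt, yes

V₁: ΔP = 36, V ≈ 6.1 × 36^0.646 ≈ 61.76 kt.
V₂: ΔP = 54, V ≈ 6.1 × 54^0.646 ≈ 80.25 kt.
ΔV over 12 h = 18.49 kt → 24 h equivalent = 18.49 × 24/12 ≈ 36.98 kt.
37 kt ≥ 30 kt ⇒ rapid intensification.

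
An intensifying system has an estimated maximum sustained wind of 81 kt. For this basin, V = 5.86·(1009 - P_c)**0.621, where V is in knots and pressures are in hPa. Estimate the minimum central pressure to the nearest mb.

940 mb

ΔP = (V / 5.86)^(1/0.621) = (81/5.86)^1.610.
81/5.86 = 13.823; 13.823^1.610 ≈ 68.66 mb.
P_c = 1009 − 68.66 = 940.34 ≈ 940 mb.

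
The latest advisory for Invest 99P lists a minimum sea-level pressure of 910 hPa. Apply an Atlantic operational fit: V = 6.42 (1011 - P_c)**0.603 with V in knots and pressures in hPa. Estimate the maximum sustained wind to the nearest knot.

ΔP = 1011 − 910 = 101 hPa.
101^0.603 ≈ 16.166.
V ≈ 6.42 × 16.166 ≈ 103.8 kt.

104 kt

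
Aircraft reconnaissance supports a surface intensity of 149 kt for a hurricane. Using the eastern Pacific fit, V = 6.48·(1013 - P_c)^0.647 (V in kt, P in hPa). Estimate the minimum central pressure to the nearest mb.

886 mb

ΔP = (V / 6.48)^(1/0.647) = (149/6.48)^1.546.
149/6.48 = 22.994; 22.994^1.546 ≈ 127.20 mb.
P_c = 1013 − 127.20 = 885.80 ≈ 886 mb.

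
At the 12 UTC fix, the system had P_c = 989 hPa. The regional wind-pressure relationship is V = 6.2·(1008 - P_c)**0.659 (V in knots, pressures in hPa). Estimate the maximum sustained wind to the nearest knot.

43 kt

ΔP = 1008 − 989 = 19 hPa.
19^0.659 ≈ 6.961.
V ≈ 6.2 × 6.961 ≈ 43.2 kt.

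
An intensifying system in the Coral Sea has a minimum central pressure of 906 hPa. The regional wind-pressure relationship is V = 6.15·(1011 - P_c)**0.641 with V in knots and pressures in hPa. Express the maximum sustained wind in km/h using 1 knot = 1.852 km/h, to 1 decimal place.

225.0 km/h

ΔP = 1011 − 906 = 105 hPa.
V ≈ 6.15 × 105^0.641 = 6.15 × 19.751 ≈ 121.467 kt.
121.467 × 1.852 ≈ 224.96 km/h → 225.0 km/h.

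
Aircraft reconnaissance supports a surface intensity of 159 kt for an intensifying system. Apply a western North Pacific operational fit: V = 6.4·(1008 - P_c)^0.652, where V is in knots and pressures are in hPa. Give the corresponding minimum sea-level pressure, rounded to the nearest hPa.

870 hPa

ΔP = (V / 6.4)^(1/0.652) = (159/6.4)^1.534.
159/6.4 = 24.844; 24.844^1.534 ≈ 138.01 hPa.
P_c = 1008 − 138.01 = 869.99 ≈ 870 hPa.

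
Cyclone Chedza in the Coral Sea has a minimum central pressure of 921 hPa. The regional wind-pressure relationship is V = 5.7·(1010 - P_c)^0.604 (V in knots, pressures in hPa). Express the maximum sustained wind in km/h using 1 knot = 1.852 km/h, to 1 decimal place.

158.8 km/h

ΔP = 1010 − 921 = 89 hPa.
V ≈ 5.7 × 89^0.604 = 5.7 × 15.046 ≈ 85.764 kt.
85.764 × 1.852 ≈ 158.84 km/h → 158.8 km/h.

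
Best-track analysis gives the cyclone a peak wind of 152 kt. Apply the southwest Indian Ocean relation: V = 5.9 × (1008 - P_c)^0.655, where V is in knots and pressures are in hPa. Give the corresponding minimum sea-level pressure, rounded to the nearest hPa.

865 hPa

ΔP = (V / 5.9)^(1/0.655) = (152/5.9)^1.527.
152/5.9 = 25.763; 25.763^1.527 ≈ 142.62 hPa.
P_c = 1008 − 142.62 = 865.38 ≈ 865 hPa.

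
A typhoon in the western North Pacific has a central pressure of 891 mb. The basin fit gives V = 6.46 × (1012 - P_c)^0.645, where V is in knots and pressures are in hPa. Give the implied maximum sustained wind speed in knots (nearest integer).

142 kt

ΔP = 1012 − 891 = 121 mb.
121^0.645 ≈ 22.049.
V ≈ 6.46 × 22.049 ≈ 142.4 kt.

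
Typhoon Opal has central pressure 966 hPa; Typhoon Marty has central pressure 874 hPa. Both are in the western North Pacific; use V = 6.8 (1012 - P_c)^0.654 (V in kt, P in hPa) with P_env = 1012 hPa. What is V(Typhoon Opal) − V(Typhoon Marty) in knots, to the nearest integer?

Typhoon Opal: ΔP = 46; V ≈ 6.8 × 46^0.654 ≈ 83.17 kt.
Typhoon Marty: ΔP = 138; V ≈ 6.8 × 138^0.654 ≈ 170.60 kt.
Difference ≈ 83.17 − 170.60 = -87.43 → -87 kt.

-87 kt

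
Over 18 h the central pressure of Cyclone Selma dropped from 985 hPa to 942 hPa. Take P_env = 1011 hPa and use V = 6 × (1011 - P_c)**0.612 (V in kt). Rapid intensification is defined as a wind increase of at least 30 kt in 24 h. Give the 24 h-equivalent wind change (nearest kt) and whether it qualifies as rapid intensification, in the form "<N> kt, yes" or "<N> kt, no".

V₁: ΔP = 26, V ≈ 6 × 26^0.612 ≈ 44.07 kt.
V₂: ΔP = 69, V ≈ 6 × 69^0.612 ≈ 80.08 kt.
ΔV over 18 h = 36.01 kt → 24 h equivalent = 36.01 × 24/18 ≈ 48.01 kt.
48 kt ≥ 30 kt ⇒ rapid intensification.

48 kt, yes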